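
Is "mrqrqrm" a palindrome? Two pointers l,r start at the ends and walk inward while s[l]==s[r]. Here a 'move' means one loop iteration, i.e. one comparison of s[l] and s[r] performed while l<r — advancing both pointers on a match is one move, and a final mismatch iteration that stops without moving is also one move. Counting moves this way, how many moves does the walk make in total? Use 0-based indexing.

l=0 r=6: 'm'=='m', l++,r--
l=1 r=5: 'r'=='r', l++,r--
l=2 r=4: 'q'=='q', l++,r--

3 moves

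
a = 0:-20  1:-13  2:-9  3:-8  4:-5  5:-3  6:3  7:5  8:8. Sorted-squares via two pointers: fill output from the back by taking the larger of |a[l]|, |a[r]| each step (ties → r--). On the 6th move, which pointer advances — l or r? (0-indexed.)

r

[0,8] |-20|>|8| out[8]=400 → l++
[1,8] |-13|>|8| out[7]=169 → l++
[2,8] |-9|>|8| out[6]=81 → l++
[3,8] |-8|<=|8| out[5]=64 → r--
[3,7] |-8|>|5| out[4]=64 → l++
[4,7] |-5|<=|5| out[3]=25 → r--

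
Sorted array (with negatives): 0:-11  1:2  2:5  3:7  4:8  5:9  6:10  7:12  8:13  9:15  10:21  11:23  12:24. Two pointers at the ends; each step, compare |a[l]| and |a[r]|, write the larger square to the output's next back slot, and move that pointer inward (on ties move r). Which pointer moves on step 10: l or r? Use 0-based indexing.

[0,12] |-11|<=|24| out[12]=576 → r--
[0,11] |-11|<=|23| out[11]=529 → r--
[0,10] |-11|<=|21| out[10]=441 → r--
[0,9] |-11|<=|15| out[9]=225 → r--
[0,8] |-11|<=|13| out[8]=169 → r--
[0,7] |-11|<=|12| out[7]=144 → r--
[0,6] |-11|>|10| out[6]=121 → l++
[1,6] |2|<=|10| out[5]=100 → r--
[1,5] |2|<=|9| out[4]=81 → r--
[1,4] |2|<=|8| out[3]=64 → r--

r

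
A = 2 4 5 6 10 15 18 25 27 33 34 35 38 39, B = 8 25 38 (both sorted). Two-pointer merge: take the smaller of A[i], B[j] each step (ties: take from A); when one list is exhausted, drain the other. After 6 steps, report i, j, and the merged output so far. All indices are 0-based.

i=5, j=1, merged so far=[2, 4, 5, 6, 8, 10]

i=0 j=0: A[i]=2<=B[j]=8 take 2, i++
i=1 j=0: A[i]=4<=B[j]=8 take 4, i++
i=2 j=0: A[i]=5<=B[j]=8 take 5, i++
i=3 j=0: A[i]=6<=B[j]=8 take 6, i++
i=4 j=0: A[i]=10>B[j]=8 take 8, j++
i=4 j=1: A[i]=10<=B[j]=25 take 10, i++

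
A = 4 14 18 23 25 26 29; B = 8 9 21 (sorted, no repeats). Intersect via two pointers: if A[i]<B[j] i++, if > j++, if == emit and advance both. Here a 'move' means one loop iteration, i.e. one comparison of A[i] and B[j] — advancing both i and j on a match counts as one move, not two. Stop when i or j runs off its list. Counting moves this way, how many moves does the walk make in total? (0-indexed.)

6 moves

i=0 j=0: 4<8, i++
i=1 j=0: 14>8, j++
i=1 j=1: 14>9, j++
i=1 j=2: 14<21, i++
i=2 j=2: 18<21, i++
i=3 j=2: 23>21, j++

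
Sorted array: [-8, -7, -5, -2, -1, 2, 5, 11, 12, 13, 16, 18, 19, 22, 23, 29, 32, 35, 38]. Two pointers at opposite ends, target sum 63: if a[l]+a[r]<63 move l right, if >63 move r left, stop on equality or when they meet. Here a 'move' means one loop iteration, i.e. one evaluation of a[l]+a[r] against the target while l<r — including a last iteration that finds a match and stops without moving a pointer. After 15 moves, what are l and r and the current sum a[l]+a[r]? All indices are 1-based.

[1,19] -8+38=30 <63 → l++
[2,19] -7+38=31 <63 → l++
[3,19] -5+38=33 <63 → l++
[4,19] -2+38=36 <63 → l++
[5,19] -1+38=37 <63 → l++
[6,19] 2+38=40 <63 → l++
[7,19] 5+38=43 <63 → l++
[8,19] 11+38=49 <63 → l++
[9,19] 12+38=50 <63 → l++
[10,19] 13+38=51 <63 → l++
[11,19] 16+38=54 <63 → l++
[12,19] 18+38=56 <63 → l++
[13,19] 19+38=57 <63 → l++
[14,19] 22+38=60 <63 → l++
[15,19] 23+38=61 <63 → l++

l=16, r=19, sum=67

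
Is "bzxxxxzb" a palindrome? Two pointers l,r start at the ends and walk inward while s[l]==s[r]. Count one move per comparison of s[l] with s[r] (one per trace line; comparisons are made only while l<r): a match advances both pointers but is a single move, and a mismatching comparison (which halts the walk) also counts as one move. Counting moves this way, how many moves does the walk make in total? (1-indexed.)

[1,8] 'b'=='b' → l++,r--
[2,7] 'z'=='z' → l++,r--
[3,6] 'x'=='x' → l++,r--
[4,5] 'x'=='x' → l++,r--

4 moves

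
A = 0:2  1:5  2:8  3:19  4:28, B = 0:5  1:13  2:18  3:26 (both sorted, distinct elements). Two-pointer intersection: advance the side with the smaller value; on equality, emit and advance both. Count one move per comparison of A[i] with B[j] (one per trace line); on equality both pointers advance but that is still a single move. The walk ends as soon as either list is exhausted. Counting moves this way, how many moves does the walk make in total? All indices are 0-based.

[i=0,j=0] 2<5 → i++
[i=1,j=0] 5==5 emit → i++,j++
[i=2,j=1] 8<13 → i++
[i=3,j=1] 19>13 → j++
[i=3,j=2] 19>18 → j++
[i=3,j=3] 19<26 → i++
[i=4,j=3] 28>26 → j++

7 moves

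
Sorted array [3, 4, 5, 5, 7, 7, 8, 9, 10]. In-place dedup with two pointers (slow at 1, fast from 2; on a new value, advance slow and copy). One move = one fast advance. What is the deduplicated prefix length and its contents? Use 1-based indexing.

length 7; prefix = [3, 4, 5, 7, 8, 9, 10]

slow=1 fast=2: a[fast]=4≠a[slow]=3 write a[2]=4, slow++,fast++
slow=2 fast=3: a[fast]=5≠a[slow]=4 write a[3]=5, slow++,fast++
slow=3 fast=4: a[fast]=5=a[slow] dup, fast++
slow=3 fast=5: a[fast]=7≠a[slow]=5 write a[4]=7, slow++,fast++
slow=4 fast=6: a[fast]=7=a[slow] dup, fast++
slow=4 fast=7: a[fast]=8≠a[slow]=7 write a[5]=8, slow++,fast++
slow=5 fast=8: a[fast]=9≠a[slow]=8 write a[6]=9, slow++,fast++
slow=6 fast=9: a[fast]=10≠a[slow]=9 write a[7]=10, slow++,fast++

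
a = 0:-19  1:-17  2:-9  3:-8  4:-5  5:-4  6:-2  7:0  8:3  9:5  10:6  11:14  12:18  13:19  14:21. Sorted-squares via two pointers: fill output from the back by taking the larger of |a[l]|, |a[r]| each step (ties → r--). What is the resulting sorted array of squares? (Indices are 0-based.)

[0,14] |-19|<=|21| out[14]=441 → r--
[0,13] |-19|<=|19| out[13]=361 → r--
[0,12] |-19|>|18| out[12]=361 → l++
[1,12] |-17|<=|18| out[11]=324 → r--
[1,11] |-17|>|14| out[10]=289 → l++
[2,11] |-9|<=|14| out[9]=196 → r--
[2,10] |-9|>|6| out[8]=81 → l++
[3,10] |-8|>|6| out[7]=64 → l++
[4,10] |-5|<=|6| out[6]=36 → r--
[4,9] |-5|<=|5| out[5]=25 → r--
[4,8] |-5|>|3| out[4]=25 → l++
[5,8] |-4|>|3| out[3]=16 → l++
[6,8] |-2|<=|3| out[2]=9 → r--
[6,7] |-2|>|0| out[1]=4 → l++
[7,7] |0|<=|0| out[0]=0 → r--

[0, 4, 9, 16, 25, 25, 36, 64, 81, 196, 289, 324, 361, 361, 441]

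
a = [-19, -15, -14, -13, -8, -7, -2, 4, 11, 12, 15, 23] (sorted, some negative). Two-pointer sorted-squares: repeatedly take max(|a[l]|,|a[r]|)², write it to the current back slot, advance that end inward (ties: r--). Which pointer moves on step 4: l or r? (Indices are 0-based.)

[0,11] |-19|<=|23| out[11]=529 → r--
[0,10] |-19|>|15| out[10]=361 → l++
[1,10] |-15|<=|15| out[9]=225 → r--
[1,9] |-15|>|12| out[8]=225 → l++

l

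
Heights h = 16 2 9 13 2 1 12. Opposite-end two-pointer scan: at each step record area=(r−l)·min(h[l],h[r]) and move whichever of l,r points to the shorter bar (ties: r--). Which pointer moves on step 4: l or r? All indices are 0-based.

r

[0,6] min(16,12)*6=72 best=72 * → r--
[0,5] min(16,1)*5=5 best=72 → r--
[0,4] min(16,2)*4=8 best=72 → r--
[0,3] min(16,13)*3=39 best=72 → r--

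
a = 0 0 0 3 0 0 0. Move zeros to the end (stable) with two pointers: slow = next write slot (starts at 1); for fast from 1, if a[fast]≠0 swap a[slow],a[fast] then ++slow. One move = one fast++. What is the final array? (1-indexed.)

(s=1,f=1) a[fast]=0 → fast++
(s=1,f=2) a[fast]=0 → fast++
(s=1,f=3) a[fast]=0 → fast++
(s=1,f=4) a[fast]=3≠0 swap→a[1]=3 → slow++,fast++
(s=2,f=5) a[fast]=0 → fast++
(s=2,f=6) a[fast]=0 → fast++
(s=2,f=7) a[fast]=0 → fast++

[3, 0, 0, 0, 0, 0, 0]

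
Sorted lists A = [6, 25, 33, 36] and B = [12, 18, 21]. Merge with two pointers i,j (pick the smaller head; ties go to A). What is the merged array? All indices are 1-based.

[6, 12, 18, 21, 25, 33, 36]

i=1 j=1: A[i]=6<=B[j]=12 take 6, i++
i=2 j=1: A[i]=25>B[j]=12 take 12, j++
i=2 j=2: A[i]=25>B[j]=18 take 18, j++
i=2 j=3: A[i]=25>B[j]=21 take 21, j++
i=2 j=4: B done, take A[i]=25, i++
i=3 j=4: B done, take A[i]=33, i++
i=4 j=4: B done, take A[i]=36, i++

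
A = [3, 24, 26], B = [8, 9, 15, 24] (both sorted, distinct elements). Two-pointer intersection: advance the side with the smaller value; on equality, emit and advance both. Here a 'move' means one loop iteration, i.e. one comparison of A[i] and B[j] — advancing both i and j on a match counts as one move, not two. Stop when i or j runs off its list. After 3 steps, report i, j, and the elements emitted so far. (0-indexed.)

i=1, j=2, emitted=[]

[i=0,j=0] 3<8 → i++
[i=1,j=0] 24>8 → j++
[i=1,j=1] 24>9 → j++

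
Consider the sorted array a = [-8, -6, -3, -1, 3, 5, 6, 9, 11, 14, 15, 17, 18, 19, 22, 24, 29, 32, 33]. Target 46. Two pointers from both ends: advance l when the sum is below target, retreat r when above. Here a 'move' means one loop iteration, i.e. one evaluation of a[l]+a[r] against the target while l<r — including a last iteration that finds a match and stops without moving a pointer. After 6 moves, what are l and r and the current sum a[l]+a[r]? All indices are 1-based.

l=7, r=19, sum=39

[1,19] -8+33=25 <46 → l++
[2,19] -6+33=27 <46 → l++
[3,19] -3+33=30 <46 → l++
[4,19] -1+33=32 <46 → l++
[5,19] 3+33=36 <46 → l++
[6,19] 5+33=38 <46 → l++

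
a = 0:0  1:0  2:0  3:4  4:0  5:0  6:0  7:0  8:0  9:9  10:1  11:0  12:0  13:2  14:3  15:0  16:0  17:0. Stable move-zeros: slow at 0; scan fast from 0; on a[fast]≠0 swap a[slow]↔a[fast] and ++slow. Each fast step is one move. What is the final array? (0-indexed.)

(s=0,f=0) a[fast]=0 → fast++
(s=0,f=1) a[fast]=0 → fast++
(s=0,f=2) a[fast]=0 → fast++
(s=0,f=3) a[fast]=4≠0 swap→a[0]=4 → slow++,fast++
(s=1,f=4) a[fast]=0 → fast++
(s=1,f=5) a[fast]=0 → fast++
(s=1,f=6) a[fast]=0 → fast++
(s=1,f=7) a[fast]=0 → fast++
(s=1,f=8) a[fast]=0 → fast++
(s=1,f=9) a[fast]=9≠0 swap→a[1]=9 → slow++,fast++
(s=2,f=10) a[fast]=1≠0 swap→a[2]=1 → slow++,fast++
(s=3,f=11) a[fast]=0 → fast++
(s=3,f=12) a[fast]=0 → fast++
(s=3,f=13) a[fast]=2≠0 swap→a[3]=2 → slow++,fast++
(s=4,f=14) a[fast]=3≠0 swap→a[4]=3 → slow++,fast++
(s=5,f=15) a[fast]=0 → fast++
(s=5,f=16) a[fast]=0 → fast++
(s=5,f=17) a[fast]=0 → fast++

[4, 9, 1, 2, 3, 0, 0, 0, 0, 0, 0, 0, 0, 0, 0, 0, 0, 0]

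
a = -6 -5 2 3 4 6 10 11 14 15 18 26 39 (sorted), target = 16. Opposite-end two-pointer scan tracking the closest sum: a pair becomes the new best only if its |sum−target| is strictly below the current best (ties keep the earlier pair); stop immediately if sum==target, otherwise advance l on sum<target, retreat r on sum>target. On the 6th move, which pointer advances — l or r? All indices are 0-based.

r

[0,12] -6+39=33 d=17 * → r--
[0,11] -6+26=20 d=4 * → r--
[0,10] -6+18=12 d=4 → l++
[1,10] -5+18=13 d=3 * → l++
[2,10] 2+18=20 d=4 → r--
[2,9] 2+15=17 d=1 * → r--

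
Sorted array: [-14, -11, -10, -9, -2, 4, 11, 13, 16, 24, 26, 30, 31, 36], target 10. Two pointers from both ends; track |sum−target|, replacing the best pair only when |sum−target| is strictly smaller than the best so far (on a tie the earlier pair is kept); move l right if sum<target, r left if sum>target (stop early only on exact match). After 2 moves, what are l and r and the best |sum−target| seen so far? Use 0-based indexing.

l=0, r=11, best |Δ|=7

[0,13] -14+36=22 d=12 * → r--
[0,12] -14+31=17 d=7 * → r--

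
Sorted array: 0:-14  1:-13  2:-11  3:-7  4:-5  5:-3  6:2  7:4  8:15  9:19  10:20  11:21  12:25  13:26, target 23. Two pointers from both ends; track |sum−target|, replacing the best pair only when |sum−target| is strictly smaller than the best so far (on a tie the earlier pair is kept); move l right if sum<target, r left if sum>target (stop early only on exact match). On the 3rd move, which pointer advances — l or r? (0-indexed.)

l=0 r=13: -14+26=12 d=11 *, l++
l=1 r=13: -13+26=13 d=10 *, l++
l=2 r=13: -11+26=15 d=8 *, l++

l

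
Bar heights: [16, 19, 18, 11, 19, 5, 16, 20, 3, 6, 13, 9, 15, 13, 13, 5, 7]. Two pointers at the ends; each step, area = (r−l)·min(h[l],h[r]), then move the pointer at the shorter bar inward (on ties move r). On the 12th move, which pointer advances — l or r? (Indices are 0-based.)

l

l=0 r=16: min(16,7)*16=112 best=112 *, r--
l=0 r=15: min(16,5)*15=75 best=112, r--
l=0 r=14: min(16,13)*14=182 best=182 *, r--
l=0 r=13: min(16,13)*13=169 best=182, r--
l=0 r=12: min(16,15)*12=180 best=182, r--
l=0 r=11: min(16,9)*11=99 best=182, r--
l=0 r=10: min(16,13)*10=130 best=182, r--
l=0 r=9: min(16,6)*9=54 best=182, r--
l=0 r=8: min(16,3)*8=24 best=182, r--
l=0 r=7: min(16,20)*7=112 best=182, l++
l=1 r=7: min(19,20)*6=114 best=182, l++
l=2 r=7: min(18,20)*5=90 best=182, l++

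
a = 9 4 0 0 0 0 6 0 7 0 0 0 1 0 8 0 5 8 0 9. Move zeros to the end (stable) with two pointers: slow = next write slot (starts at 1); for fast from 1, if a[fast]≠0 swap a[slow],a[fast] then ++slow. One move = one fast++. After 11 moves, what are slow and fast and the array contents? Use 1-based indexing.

slow=5, fast=12, a=[9, 4, 6, 7, 0, 0, 0, 0, 0, 0, 0, 0, 1, 0, 8, 0, 5, 8, 0, 9]

(s=1,f=1) a[fast]=9≠0 swap→a[1]=9 → slow++,fast++
(s=2,f=2) a[fast]=4≠0 swap→a[2]=4 → slow++,fast++
(s=3,f=3) a[fast]=0 → fast++
(s=3,f=4) a[fast]=0 → fast++
(s=3,f=5) a[fast]=0 → fast++
(s=3,f=6) a[fast]=0 → fast++
(s=3,f=7) a[fast]=6≠0 swap→a[3]=6 → slow++,fast++
(s=4,f=8) a[fast]=0 → fast++
(s=4,f=9) a[fast]=7≠0 swap→a[4]=7 → slow++,fast++
(s=5,f=10) a[fast]=0 → fast++
(s=5,f=11) a[fast]=0 → fast++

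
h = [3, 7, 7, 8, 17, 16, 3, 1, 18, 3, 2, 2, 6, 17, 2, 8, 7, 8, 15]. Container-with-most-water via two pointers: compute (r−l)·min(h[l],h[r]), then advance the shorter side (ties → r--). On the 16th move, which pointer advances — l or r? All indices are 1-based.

l=1 r=19: min(3,15)*18=54 best=54 *, l++
l=2 r=19: min(7,15)*17=119 best=119 *, l++
l=3 r=19: min(7,15)*16=112 best=119, l++
l=4 r=19: min(8,15)*15=120 best=120 *, l++
l=5 r=19: min(17,15)*14=210 best=210 *, r--
l=5 r=18: min(17,8)*13=104 best=210, r--
l=5 r=17: min(17,7)*12=84 best=210, r--
l=5 r=16: min(17,8)*11=88 best=210, r--
l=5 r=15: min(17,2)*10=20 best=210, r--
l=5 r=14: min(17,17)*9=153 best=210, r--
l=5 r=13: min(17,6)*8=48 best=210, r--
l=5 r=12: min(17,2)*7=14 best=210, r--
l=5 r=11: min(17,2)*6=12 best=210, r--
l=5 r=10: min(17,3)*5=15 best=210, r--
l=5 r=9: min(17,18)*4=68 best=210, l++
l=6 r=9: min(16,18)*3=48 best=210, l++

l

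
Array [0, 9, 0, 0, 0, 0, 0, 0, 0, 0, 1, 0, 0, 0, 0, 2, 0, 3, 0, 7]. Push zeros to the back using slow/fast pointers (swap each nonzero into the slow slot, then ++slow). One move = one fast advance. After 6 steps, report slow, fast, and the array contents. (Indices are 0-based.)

slow=1, fast=6, a=[9, 0, 0, 0, 0, 0, 0, 0, 0, 0, 1, 0, 0, 0, 0, 2, 0, 3, 0, 7]

slow=0 fast=0: a[fast]=0, fast++
slow=0 fast=1: a[fast]=9≠0 swap→a[0]=9, slow++,fast++
slow=1 fast=2: a[fast]=0, fast++
slow=1 fast=3: a[fast]=0, fast++
slow=1 fast=4: a[fast]=0, fast++
slow=1 fast=5: a[fast]=0, fast++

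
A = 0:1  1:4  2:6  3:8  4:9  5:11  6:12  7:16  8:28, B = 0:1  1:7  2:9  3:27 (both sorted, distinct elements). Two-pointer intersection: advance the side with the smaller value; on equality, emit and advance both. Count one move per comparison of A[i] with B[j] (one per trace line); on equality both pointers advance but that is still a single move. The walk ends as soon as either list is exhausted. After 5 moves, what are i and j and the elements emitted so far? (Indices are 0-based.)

[i=0,j=0] 1==1 emit → i++,j++
[i=1,j=1] 4<7 → i++
[i=2,j=1] 6<7 → i++
[i=3,j=1] 8>7 → j++
[i=3,j=2] 8<9 → i++

i=4, j=2, emitted=[1]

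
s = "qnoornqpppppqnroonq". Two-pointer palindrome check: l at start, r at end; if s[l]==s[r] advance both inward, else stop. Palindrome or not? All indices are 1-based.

palindrome

l=1 r=19: 'q'=='q', l++,r--
l=2 r=18: 'n'=='n', l++,r--
l=3 r=17: 'o'=='o', l++,r--
l=4 r=16: 'o'=='o', l++,r--
l=5 r=15: 'r'=='r', l++,r--
l=6 r=14: 'n'=='n', l++,r--
l=7 r=13: 'q'=='q', l++,r--
l=8 r=12: 'p'=='p', l++,r--
l=9 r=11: 'p'=='p', l++,r--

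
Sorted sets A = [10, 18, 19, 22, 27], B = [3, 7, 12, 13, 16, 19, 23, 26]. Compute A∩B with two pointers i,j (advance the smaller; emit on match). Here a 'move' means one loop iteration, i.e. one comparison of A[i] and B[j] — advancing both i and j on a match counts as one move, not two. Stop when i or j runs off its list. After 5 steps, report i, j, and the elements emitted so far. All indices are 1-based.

[i=1,j=1] 10>3 → j++
[i=1,j=2] 10>7 → j++
[i=1,j=3] 10<12 → i++
[i=2,j=3] 18>12 → j++
[i=2,j=4] 18>13 → j++

i=2, j=5, emitted=[]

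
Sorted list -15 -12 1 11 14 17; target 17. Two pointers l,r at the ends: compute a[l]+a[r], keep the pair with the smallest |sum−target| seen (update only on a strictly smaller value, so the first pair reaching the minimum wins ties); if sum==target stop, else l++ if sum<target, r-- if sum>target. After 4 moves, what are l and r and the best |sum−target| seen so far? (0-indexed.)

l=0 r=5: -15+17=2 d=15 *, l++
l=1 r=5: -12+17=5 d=12 *, l++
l=2 r=5: 1+17=18 d=1 *, r--
l=2 r=4: 1+14=15 d=2, l++

l=3, r=4, best |Δ|=1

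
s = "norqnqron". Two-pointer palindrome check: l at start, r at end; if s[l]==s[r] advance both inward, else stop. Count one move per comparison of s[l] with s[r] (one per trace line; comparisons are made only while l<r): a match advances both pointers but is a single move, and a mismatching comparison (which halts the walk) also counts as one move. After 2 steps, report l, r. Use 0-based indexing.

l=2, r=6

l=0 r=8: 'n'=='n', l++,r--
l=1 r=7: 'o'=='o', l++,r--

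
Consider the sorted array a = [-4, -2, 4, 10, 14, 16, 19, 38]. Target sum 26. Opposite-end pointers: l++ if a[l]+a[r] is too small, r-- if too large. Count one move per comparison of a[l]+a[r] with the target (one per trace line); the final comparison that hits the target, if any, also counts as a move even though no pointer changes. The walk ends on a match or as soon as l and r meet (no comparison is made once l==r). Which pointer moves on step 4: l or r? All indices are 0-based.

l

[0,7] -4+38=34 >26 → r--
[0,6] -4+19=15 <26 → l++
[1,6] -2+19=17 <26 → l++
[2,6] 4+19=23 <26 → l++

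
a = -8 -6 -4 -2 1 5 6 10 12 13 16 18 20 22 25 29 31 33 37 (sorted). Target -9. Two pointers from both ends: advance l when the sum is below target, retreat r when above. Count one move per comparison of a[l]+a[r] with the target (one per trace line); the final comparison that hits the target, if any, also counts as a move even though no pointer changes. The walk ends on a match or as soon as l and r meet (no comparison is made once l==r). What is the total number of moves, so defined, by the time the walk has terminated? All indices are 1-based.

[1,19] -8+37=29 >-9 → r--
[1,18] -8+33=25 >-9 → r--
[1,17] -8+31=23 >-9 → r--
[1,16] -8+29=21 >-9 → r--
[1,15] -8+25=17 >-9 → r--
[1,14] -8+22=14 >-9 → r--
[1,13] -8+20=12 >-9 → r--
[1,12] -8+18=10 >-9 → r--
[1,11] -8+16=8 >-9 → r--
[1,10] -8+13=5 >-9 → r--
[1,9] -8+12=4 >-9 → r--
[1,8] -8+10=2 >-9 → r--
[1,7] -8+6=-2 >-9 → r--
[1,6] -8+5=-3 >-9 → r--
[1,5] -8+1=-7 >-9 → r--
[1,4] -8+-2=-10 <-9 → l++
[2,4] -6+-2=-8 >-9 → r--
[2,3] -6+-4=-10 <-9 → l++

18 moves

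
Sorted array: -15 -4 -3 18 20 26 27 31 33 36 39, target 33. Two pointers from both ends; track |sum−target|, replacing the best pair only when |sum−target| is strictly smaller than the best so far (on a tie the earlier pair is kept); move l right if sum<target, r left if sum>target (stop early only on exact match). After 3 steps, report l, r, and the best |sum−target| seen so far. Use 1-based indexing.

l=1 r=11: -15+39=24 d=9 *, l++
l=2 r=11: -4+39=35 d=2 *, r--
l=2 r=10: -4+36=32 d=1 *, l++

l=3, r=10, best |Δ|=1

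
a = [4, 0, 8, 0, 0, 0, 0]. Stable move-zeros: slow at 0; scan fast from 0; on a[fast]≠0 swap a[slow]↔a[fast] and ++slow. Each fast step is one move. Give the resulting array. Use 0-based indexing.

slow=0 fast=0: a[fast]=4≠0 swap→a[0]=4, slow++,fast++
slow=1 fast=1: a[fast]=0, fast++
slow=1 fast=2: a[fast]=8≠0 swap→a[1]=8, slow++,fast++
slow=2 fast=3: a[fast]=0, fast++
slow=2 fast=4: a[fast]=0, fast++
slow=2 fast=5: a[fast]=0, fast++
slow=2 fast=6: a[fast]=0, fast++

[4, 8, 0, 0, 0, 0, 0]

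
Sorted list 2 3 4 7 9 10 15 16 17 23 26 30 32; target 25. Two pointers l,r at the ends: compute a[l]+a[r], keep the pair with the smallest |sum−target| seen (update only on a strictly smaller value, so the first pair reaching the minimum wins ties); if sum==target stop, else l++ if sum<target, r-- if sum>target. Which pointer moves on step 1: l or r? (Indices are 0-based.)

[0,12] 2+32=34 d=9 * → r--

r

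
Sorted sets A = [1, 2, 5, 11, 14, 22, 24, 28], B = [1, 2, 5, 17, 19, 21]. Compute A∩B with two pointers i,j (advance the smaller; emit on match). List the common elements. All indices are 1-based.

intersection = [1, 2, 5]

[i=1,j=1] 1==1 emit → i++,j++
[i=2,j=2] 2==2 emit → i++,j++
[i=3,j=3] 5==5 emit → i++,j++
[i=4,j=4] 11<17 → i++
[i=5,j=4] 14<17 → i++
[i=6,j=4] 22>17 → j++
[i=6,j=5] 22>19 → j++
[i=6,j=6] 22>21 → j++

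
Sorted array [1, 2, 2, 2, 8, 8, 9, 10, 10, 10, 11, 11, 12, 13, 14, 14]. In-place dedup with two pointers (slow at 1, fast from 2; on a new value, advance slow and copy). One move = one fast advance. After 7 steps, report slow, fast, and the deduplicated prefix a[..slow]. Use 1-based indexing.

slow=5, fast=9, prefix=[1, 2, 8, 9, 10]

slow=1 fast=2: a[fast]=2≠a[slow]=1 write a[2]=2, slow++,fast++
slow=2 fast=3: a[fast]=2=a[slow] dup, fast++
slow=2 fast=4: a[fast]=2=a[slow] dup, fast++
slow=2 fast=5: a[fast]=8≠a[slow]=2 write a[3]=8, slow++,fast++
slow=3 fast=6: a[fast]=8=a[slow] dup, fast++
slow=3 fast=7: a[fast]=9≠a[slow]=8 write a[4]=9, slow++,fast++
slow=4 fast=8: a[fast]=10≠a[slow]=9 write a[5]=10, slow++,fast++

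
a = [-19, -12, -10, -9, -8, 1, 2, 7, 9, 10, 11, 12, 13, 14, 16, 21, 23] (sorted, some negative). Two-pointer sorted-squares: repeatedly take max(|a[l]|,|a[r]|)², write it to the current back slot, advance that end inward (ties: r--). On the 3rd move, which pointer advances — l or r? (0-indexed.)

l

[0,16] |-19|<=|23| out[16]=529 → r--
[0,15] |-19|<=|21| out[15]=441 → r--
[0,14] |-19|>|16| out[14]=361 → l++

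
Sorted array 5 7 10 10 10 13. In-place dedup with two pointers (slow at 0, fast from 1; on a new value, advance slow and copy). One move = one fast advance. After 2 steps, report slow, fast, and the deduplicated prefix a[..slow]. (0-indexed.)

slow=2, fast=3, prefix=[5, 7, 10]

slow=0 fast=1: a[fast]=7≠a[slow]=5 write a[1]=7, slow++,fast++
slow=1 fast=2: a[fast]=10≠a[slow]=7 write a[2]=10, slow++,fast++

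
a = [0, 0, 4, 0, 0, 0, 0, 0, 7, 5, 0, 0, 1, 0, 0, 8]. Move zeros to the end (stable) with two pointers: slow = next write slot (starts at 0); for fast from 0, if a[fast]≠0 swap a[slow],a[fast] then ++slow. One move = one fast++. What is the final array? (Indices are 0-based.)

[4, 7, 5, 1, 8, 0, 0, 0, 0, 0, 0, 0, 0, 0, 0, 0]

(s=0,f=0) a[fast]=0 → fast++
(s=0,f=1) a[fast]=0 → fast++
(s=0,f=2) a[fast]=4≠0 swap→a[0]=4 → slow++,fast++
(s=1,f=3) a[fast]=0 → fast++
(s=1,f=4) a[fast]=0 → fast++
(s=1,f=5) a[fast]=0 → fast++
(s=1,f=6) a[fast]=0 → fast++
(s=1,f=7) a[fast]=0 → fast++
(s=1,f=8) a[fast]=7≠0 swap→a[1]=7 → slow++,fast++
(s=2,f=9) a[fast]=5≠0 swap→a[2]=5 → slow++,fast++
(s=3,f=10) a[fast]=0 → fast++
(s=3,f=11) a[fast]=0 → fast++
(s=3,f=12) a[fast]=1≠0 swap→a[3]=1 → slow++,fast++
(s=4,f=13) a[fast]=0 → fast++
(s=4,f=14) a[fast]=0 → fast++
(s=4,f=15) a[fast]=8≠0 swap→a[4]=8 → slow++,fast++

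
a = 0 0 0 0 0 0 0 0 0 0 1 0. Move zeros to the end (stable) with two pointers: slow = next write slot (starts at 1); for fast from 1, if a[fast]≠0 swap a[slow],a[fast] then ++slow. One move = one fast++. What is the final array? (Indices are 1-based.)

[1, 0, 0, 0, 0, 0, 0, 0, 0, 0, 0, 0]

slow=1 fast=1: a[fast]=0, fast++
slow=1 fast=2: a[fast]=0, fast++
slow=1 fast=3: a[fast]=0, fast++
slow=1 fast=4: a[fast]=0, fast++
slow=1 fast=5: a[fast]=0, fast++
slow=1 fast=6: a[fast]=0, fast++
slow=1 fast=7: a[fast]=0, fast++
slow=1 fast=8: a[fast]=0, fast++
slow=1 fast=9: a[fast]=0, fast++
slow=1 fast=10: a[fast]=0, fast++
slow=1 fast=11: a[fast]=1≠0 swap→a[1]=1, slow++,fast++
slow=2 fast=12: a[fast]=0, fast++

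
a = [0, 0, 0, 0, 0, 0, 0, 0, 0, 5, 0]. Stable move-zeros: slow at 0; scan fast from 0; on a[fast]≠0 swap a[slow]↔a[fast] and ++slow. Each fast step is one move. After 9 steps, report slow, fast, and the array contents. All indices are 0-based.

slow=0, fast=9, a=[0, 0, 0, 0, 0, 0, 0, 0, 0, 5, 0]

(s=0,f=0) a[fast]=0 → fast++
(s=0,f=1) a[fast]=0 → fast++
(s=0,f=2) a[fast]=0 → fast++
(s=0,f=3) a[fast]=0 → fast++
(s=0,f=4) a[fast]=0 → fast++
(s=0,f=5) a[fast]=0 → fast++
(s=0,f=6) a[fast]=0 → fast++
(s=0,f=7) a[fast]=0 → fast++
(s=0,f=8) a[fast]=0 → fast++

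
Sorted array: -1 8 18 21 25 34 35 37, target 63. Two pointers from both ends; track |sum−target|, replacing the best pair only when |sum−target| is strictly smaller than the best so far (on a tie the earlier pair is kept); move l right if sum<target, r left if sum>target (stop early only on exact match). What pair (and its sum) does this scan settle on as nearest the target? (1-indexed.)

pair (25, 37) with sum 62 (|Δ|=1)

[1,8] -1+37=36 d=27 * → l++
[2,8] 8+37=45 d=18 * → l++
[3,8] 18+37=55 d=8 * → l++
[4,8] 21+37=58 d=5 * → l++
[5,8] 25+37=62 d=1 * → l++
[6,8] 34+37=71 d=8 → r--
[6,7] 34+35=69 d=6 → r--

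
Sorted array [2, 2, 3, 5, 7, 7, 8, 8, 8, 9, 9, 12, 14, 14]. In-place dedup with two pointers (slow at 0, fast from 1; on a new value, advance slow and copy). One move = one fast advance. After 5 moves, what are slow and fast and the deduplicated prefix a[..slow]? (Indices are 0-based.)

slow=3, fast=6, prefix=[2, 3, 5, 7]

slow=0 fast=1: a[fast]=2=a[slow] dup, fast++
slow=0 fast=2: a[fast]=3≠a[slow]=2 write a[1]=3, slow++,fast++
slow=1 fast=3: a[fast]=5≠a[slow]=3 write a[2]=5, slow++,fast++
slow=2 fast=4: a[fast]=7≠a[slow]=5 write a[3]=7, slow++,fast++
slow=3 fast=5: a[fast]=7=a[slow] dup, fast++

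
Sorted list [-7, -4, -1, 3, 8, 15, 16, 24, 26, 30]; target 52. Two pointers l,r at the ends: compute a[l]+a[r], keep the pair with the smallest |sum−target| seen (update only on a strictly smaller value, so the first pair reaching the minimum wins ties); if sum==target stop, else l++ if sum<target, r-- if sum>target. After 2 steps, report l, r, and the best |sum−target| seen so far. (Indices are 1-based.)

l=3, r=10, best |Δ|=26

[1,10] -7+30=23 d=29 * → l++
[2,10] -4+30=26 d=26 * → l++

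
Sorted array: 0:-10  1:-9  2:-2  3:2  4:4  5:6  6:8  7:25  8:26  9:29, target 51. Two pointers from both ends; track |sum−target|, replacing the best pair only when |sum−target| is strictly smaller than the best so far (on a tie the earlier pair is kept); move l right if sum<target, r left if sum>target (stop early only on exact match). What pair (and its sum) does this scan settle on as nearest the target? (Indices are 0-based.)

pair (25, 26) with sum 51 (|Δ|=0)

[0,9] -10+29=19 d=32 * → l++
[1,9] -9+29=20 d=31 * → l++
[2,9] -2+29=27 d=24 * → l++
[3,9] 2+29=31 d=20 * → l++
[4,9] 4+29=33 d=18 * → l++
[5,9] 6+29=35 d=16 * → l++
[6,9] 8+29=37 d=14 * → l++
[7,9] 25+29=54 d=3 * → r--
[7,8] 25+26=51 d=0 * → stop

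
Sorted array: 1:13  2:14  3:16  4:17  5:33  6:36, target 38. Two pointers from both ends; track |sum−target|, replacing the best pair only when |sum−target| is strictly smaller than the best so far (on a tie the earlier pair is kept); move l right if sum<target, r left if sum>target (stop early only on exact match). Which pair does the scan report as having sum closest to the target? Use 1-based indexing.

pair (16, 17) with sum 33 (|Δ|=5)

[1,6] 13+36=49 d=11 * → r--
[1,5] 13+33=46 d=8 * → r--
[1,4] 13+17=30 d=8 → l++
[2,4] 14+17=31 d=7 * → l++
[3,4] 16+17=33 d=5 * → l++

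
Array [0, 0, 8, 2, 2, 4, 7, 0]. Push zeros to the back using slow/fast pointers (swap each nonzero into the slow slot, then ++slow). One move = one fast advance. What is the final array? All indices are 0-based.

(s=0,f=0) a[fast]=0 → fast++
(s=0,f=1) a[fast]=0 → fast++
(s=0,f=2) a[fast]=8≠0 swap→a[0]=8 → slow++,fast++
(s=1,f=3) a[fast]=2≠0 swap→a[1]=2 → slow++,fast++
(s=2,f=4) a[fast]=2≠0 swap→a[2]=2 → slow++,fast++
(s=3,f=5) a[fast]=4≠0 swap→a[3]=4 → slow++,fast++
(s=4,f=6) a[fast]=7≠0 swap→a[4]=7 → slow++,fast++
(s=5,f=7) a[fast]=0 → fast++

[8, 2, 2, 4, 7, 0, 0, 0]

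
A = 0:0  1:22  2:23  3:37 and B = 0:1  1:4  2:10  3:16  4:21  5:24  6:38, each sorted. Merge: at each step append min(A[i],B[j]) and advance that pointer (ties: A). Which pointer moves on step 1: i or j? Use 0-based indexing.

i

i=0 j=0: A[i]=0<=B[j]=1 take 0, i++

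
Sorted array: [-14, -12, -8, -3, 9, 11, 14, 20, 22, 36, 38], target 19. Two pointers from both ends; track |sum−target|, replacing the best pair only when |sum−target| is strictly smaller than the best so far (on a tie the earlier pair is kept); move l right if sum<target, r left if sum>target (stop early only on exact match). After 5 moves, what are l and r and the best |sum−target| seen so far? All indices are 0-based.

l=3, r=8, best |Δ|=3

[0,10] -14+38=24 d=5 * → r--
[0,9] -14+36=22 d=3 * → r--
[0,8] -14+22=8 d=11 → l++
[1,8] -12+22=10 d=9 → l++
[2,8] -8+22=14 d=5 → l++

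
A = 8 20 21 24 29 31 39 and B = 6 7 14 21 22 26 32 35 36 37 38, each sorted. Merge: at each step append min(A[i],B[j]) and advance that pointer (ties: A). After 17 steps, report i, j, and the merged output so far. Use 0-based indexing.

[i=0,j=0] A[i]=8>B[j]=6 take 6 → j++
[i=0,j=1] A[i]=8>B[j]=7 take 7 → j++
[i=0,j=2] A[i]=8<=B[j]=14 take 8 → i++
[i=1,j=2] A[i]=20>B[j]=14 take 14 → j++
[i=1,j=3] A[i]=20<=B[j]=21 take 20 → i++
[i=2,j=3] A[i]=21<=B[j]=21 take 21 → i++
[i=3,j=3] A[i]=24>B[j]=21 take 21 → j++
[i=3,j=4] A[i]=24>B[j]=22 take 22 → j++
[i=3,j=5] A[i]=24<=B[j]=26 take 24 → i++
[i=4,j=5] A[i]=29>B[j]=26 take 26 → j++
[i=4,j=6] A[i]=29<=B[j]=32 take 29 → i++
[i=5,j=6] A[i]=31<=B[j]=32 take 31 → i++
[i=6,j=6] A[i]=39>B[j]=32 take 32 → j++
[i=6,j=7] A[i]=39>B[j]=35 take 35 → j++
[i=6,j=8] A[i]=39>B[j]=36 take 36 → j++
[i=6,j=9] A[i]=39>B[j]=37 take 37 → j++
[i=6,j=10] A[i]=39>B[j]=38 take 38 → j++

i=6, j=11, merged so far=[6, 7, 8, 14, 20, 21, 21, 22, 24, 26, 29, 31, 32, 35, 36, 37, 38]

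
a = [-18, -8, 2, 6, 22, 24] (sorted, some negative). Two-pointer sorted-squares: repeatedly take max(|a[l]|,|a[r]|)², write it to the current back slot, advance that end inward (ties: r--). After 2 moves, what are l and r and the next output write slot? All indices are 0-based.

l=0, r=3, next write slot=3

[0,5] |-18|<=|24| out[5]=576 → r--
[0,4] |-18|<=|22| out[4]=484 → r--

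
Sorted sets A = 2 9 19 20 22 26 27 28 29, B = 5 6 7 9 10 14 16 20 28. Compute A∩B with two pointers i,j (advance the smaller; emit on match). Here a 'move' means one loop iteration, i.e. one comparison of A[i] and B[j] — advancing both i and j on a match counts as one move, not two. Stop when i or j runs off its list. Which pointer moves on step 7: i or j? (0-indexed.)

j

[i=0,j=0] 2<5 → i++
[i=1,j=0] 9>5 → j++
[i=1,j=1] 9>6 → j++
[i=1,j=2] 9>7 → j++
[i=1,j=3] 9==9 emit → i++,j++
[i=2,j=4] 19>10 → j++
[i=2,j=5] 19>14 → j++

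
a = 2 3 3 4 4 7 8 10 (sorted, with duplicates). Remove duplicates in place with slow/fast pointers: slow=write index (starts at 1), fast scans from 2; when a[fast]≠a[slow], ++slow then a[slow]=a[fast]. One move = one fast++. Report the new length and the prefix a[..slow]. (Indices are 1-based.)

slow=1 fast=2: a[fast]=3≠a[slow]=2 write a[2]=3, slow++,fast++
slow=2 fast=3: a[fast]=3=a[slow] dup, fast++
slow=2 fast=4: a[fast]=4≠a[slow]=3 write a[3]=4, slow++,fast++
slow=3 fast=5: a[fast]=4=a[slow] dup, fast++
slow=3 fast=6: a[fast]=7≠a[slow]=4 write a[4]=7, slow++,fast++
slow=4 fast=7: a[fast]=8≠a[slow]=7 write a[5]=8, slow++,fast++
slow=5 fast=8: a[fast]=10≠a[slow]=8 write a[6]=10, slow++,fast++

length 6; prefix = [2, 3, 4, 7, 8, 10]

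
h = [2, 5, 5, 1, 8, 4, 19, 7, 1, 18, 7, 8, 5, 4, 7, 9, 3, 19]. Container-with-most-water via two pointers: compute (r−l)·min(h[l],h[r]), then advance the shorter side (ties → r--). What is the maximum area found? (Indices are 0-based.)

max area = 209

[0,17] min(2,19)*17=34 best=34 * → l++
[1,17] min(5,19)*16=80 best=80 * → l++
[2,17] min(5,19)*15=75 best=80 → l++
[3,17] min(1,19)*14=14 best=80 → l++
[4,17] min(8,19)*13=104 best=104 * → l++
[5,17] min(4,19)*12=48 best=104 → l++
[6,17] min(19,19)*11=209 best=209 * → r--
[6,16] min(19,3)*10=30 best=209 → r--
[6,15] min(19,9)*9=81 best=209 → r--
[6,14] min(19,7)*8=56 best=209 → r--
[6,13] min(19,4)*7=28 best=209 → r--
[6,12] min(19,5)*6=30 best=209 → r--
[6,11] min(19,8)*5=40 best=209 → r--
[6,10] min(19,7)*4=28 best=209 → r--
[6,9] min(19,18)*3=54 best=209 → r--
[6,8] min(19,1)*2=2 best=209 → r--
[6,7] min(19,7)*1=7 best=209 → r--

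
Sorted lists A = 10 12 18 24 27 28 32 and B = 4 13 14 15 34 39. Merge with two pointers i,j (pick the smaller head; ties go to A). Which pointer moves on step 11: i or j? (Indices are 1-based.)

[i=1,j=1] A[i]=10>B[j]=4 take 4 → j++
[i=1,j=2] A[i]=10<=B[j]=13 take 10 → i++
[i=2,j=2] A[i]=12<=B[j]=13 take 12 → i++
[i=3,j=2] A[i]=18>B[j]=13 take 13 → j++
[i=3,j=3] A[i]=18>B[j]=14 take 14 → j++
[i=3,j=4] A[i]=18>B[j]=15 take 15 → j++
[i=3,j=5] A[i]=18<=B[j]=34 take 18 → i++
[i=4,j=5] A[i]=24<=B[j]=34 take 24 → i++
[i=5,j=5] A[i]=27<=B[j]=34 take 27 → i++
[i=6,j=5] A[i]=28<=B[j]=34 take 28 → i++
[i=7,j=5] A[i]=32<=B[j]=34 take 32 → i++

i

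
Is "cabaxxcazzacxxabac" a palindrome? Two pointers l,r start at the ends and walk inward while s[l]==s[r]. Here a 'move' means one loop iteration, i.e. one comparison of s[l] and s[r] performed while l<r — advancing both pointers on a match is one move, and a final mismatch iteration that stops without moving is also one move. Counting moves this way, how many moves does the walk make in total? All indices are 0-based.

9 moves

[0,17] 'c'=='c' → l++,r--
[1,16] 'a'=='a' → l++,r--
[2,15] 'b'=='b' → l++,r--
[3,14] 'a'=='a' → l++,r--
[4,13] 'x'=='x' → l++,r--
[5,12] 'x'=='x' → l++,r--
[6,11] 'c'=='c' → l++,r--
[7,10] 'a'=='a' → l++,r--
[8,9] 'z'=='z' → l++,r--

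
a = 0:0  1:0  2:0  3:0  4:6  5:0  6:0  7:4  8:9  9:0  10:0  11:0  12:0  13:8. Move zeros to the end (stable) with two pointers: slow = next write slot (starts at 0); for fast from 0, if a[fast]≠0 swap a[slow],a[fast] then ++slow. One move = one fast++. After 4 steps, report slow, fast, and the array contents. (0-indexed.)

(s=0,f=0) a[fast]=0 → fast++
(s=0,f=1) a[fast]=0 → fast++
(s=0,f=2) a[fast]=0 → fast++
(s=0,f=3) a[fast]=0 → fast++

slow=0, fast=4, a=[0, 0, 0, 0, 6, 0, 0, 4, 9, 0, 0, 0, 0, 8]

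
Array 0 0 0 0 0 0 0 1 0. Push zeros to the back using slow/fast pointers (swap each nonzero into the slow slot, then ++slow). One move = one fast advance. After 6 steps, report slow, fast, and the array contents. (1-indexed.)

slow=1 fast=1: a[fast]=0, fast++
slow=1 fast=2: a[fast]=0, fast++
slow=1 fast=3: a[fast]=0, fast++
slow=1 fast=4: a[fast]=0, fast++
slow=1 fast=5: a[fast]=0, fast++
slow=1 fast=6: a[fast]=0, fast++

slow=1, fast=7, a=[0, 0, 0, 0, 0, 0, 0, 1, 0]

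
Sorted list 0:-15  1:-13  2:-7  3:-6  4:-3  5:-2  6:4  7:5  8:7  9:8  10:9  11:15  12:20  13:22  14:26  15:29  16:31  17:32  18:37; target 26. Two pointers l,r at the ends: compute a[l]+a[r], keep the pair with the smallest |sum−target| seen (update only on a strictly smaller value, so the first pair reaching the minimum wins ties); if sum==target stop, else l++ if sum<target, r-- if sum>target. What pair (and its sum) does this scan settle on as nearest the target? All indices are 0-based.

pair (-6, 32) with sum 26 (|Δ|=0)

l=0 r=18: -15+37=22 d=4 *, l++
l=1 r=18: -13+37=24 d=2 *, l++
l=2 r=18: -7+37=30 d=4, r--
l=2 r=17: -7+32=25 d=1 *, l++
l=3 r=17: -6+32=26 d=0 *, stop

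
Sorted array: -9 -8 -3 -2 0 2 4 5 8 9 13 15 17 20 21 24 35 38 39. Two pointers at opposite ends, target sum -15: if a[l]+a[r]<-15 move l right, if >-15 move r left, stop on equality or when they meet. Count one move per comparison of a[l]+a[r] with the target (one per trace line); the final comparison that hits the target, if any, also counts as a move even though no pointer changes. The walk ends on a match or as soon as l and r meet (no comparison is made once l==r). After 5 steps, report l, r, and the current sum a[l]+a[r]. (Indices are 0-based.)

[0,18] -9+39=30 >-15 → r--
[0,17] -9+38=29 >-15 → r--
[0,16] -9+35=26 >-15 → r--
[0,15] -9+24=15 >-15 → r--
[0,14] -9+21=12 >-15 → r--

l=0, r=13, sum=11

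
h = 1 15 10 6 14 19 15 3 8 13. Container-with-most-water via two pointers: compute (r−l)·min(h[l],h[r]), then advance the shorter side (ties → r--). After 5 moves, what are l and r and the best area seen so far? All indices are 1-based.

l=2, r=6, best area=104

[1,10] min(1,13)*9=9 best=9 * → l++
[2,10] min(15,13)*8=104 best=104 * → r--
[2,9] min(15,8)*7=56 best=104 → r--
[2,8] min(15,3)*6=18 best=104 → r--
[2,7] min(15,15)*5=75 best=104 → r--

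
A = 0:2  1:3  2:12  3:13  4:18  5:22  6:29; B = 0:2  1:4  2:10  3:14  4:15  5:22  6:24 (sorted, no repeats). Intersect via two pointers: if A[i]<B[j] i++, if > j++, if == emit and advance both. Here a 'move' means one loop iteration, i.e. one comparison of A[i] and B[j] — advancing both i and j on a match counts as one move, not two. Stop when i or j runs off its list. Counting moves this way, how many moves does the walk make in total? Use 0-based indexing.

[i=0,j=0] 2==2 emit → i++,j++
[i=1,j=1] 3<4 → i++
[i=2,j=1] 12>4 → j++
[i=2,j=2] 12>10 → j++
[i=2,j=3] 12<14 → i++
[i=3,j=3] 13<14 → i++
[i=4,j=3] 18>14 → j++
[i=4,j=4] 18>15 → j++
[i=4,j=5] 18<22 → i++
[i=5,j=5] 22==22 emit → i++,j++
[i=6,j=6] 29>24 → j++

11 moves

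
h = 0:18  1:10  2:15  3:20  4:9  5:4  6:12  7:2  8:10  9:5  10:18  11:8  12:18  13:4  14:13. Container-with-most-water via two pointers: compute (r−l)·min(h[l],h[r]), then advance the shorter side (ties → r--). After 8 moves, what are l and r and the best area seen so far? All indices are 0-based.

[0,14] min(18,13)*14=182 best=182 * → r--
[0,13] min(18,4)*13=52 best=182 → r--
[0,12] min(18,18)*12=216 best=216 * → r--
[0,11] min(18,8)*11=88 best=216 → r--
[0,10] min(18,18)*10=180 best=216 → r--
[0,9] min(18,5)*9=45 best=216 → r--
[0,8] min(18,10)*8=80 best=216 → r--
[0,7] min(18,2)*7=14 best=216 → r--

l=0, r=6, best area=216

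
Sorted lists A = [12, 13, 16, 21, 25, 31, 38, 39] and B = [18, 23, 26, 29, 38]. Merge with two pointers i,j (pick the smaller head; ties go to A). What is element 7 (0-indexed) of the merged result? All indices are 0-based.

merged[7] = 26

[i=0,j=0] A[i]=12<=B[j]=18 take 12 → i++
[i=1,j=0] A[i]=13<=B[j]=18 take 13 → i++
[i=2,j=0] A[i]=16<=B[j]=18 take 16 → i++
[i=3,j=0] A[i]=21>B[j]=18 take 18 → j++
[i=3,j=1] A[i]=21<=B[j]=23 take 21 → i++
[i=4,j=1] A[i]=25>B[j]=23 take 23 → j++
[i=4,j=2] A[i]=25<=B[j]=26 take 25 → i++
[i=5,j=2] A[i]=31>B[j]=26 take 26 → j++
[i=5,j=3] A[i]=31>B[j]=29 take 29 → j++
[i=5,j=4] A[i]=31<=B[j]=38 take 31 → i++
[i=6,j=4] A[i]=38<=B[j]=38 take 38 → i++
[i=7,j=4] A[i]=39>B[j]=38 take 38 → j++
[i=7,j=5] B done, take A[i]=39 → i++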